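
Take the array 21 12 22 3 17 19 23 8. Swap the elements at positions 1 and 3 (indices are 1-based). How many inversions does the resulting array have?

Positions 1 and 3 hold 21 and 22; after swapping, the array is [22, 12, 21, 3, 17, 19, 23, 8].
For each element, count later entries that are smaller:
22 → 12, 21, 3, 17, 19, 8 → 6
12 → 3, 8 → 2
21 → 3, 17, 19, 8 → 4
3 → none → 0
17 → 8 → 1
19 → 8 → 1
23 → 8 → 1
8 → none → 0
Sum: 6 + 2 + 4 + 0 + 1 + 1 + 1 + 0 = 15

15 inversions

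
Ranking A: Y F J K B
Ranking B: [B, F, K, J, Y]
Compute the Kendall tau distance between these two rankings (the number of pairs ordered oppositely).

Assign each item its position (1..5) in the first ordering, then rewrite the second ordering as that position sequence:
positions: Y→1, F→2, J→3, K→4, B→5
second ordering as positions: [5, 2, 4, 3, 1]
Discordant pairs = inversions in this position sequence.
5: 2, 4, 3, 1 → 4
2: 1 → 1
4: 3, 1 → 2
3: 1 → 1
1: 0
Total: 4 + 1 + 2 + 1 + 0 = 8

8 discordant pairs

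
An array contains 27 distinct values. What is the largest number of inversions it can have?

351

A reversed (strictly descending) arrangement makes every pair an inversion, giving C(27, 2) inversions.
C(27, 2) = 27·26/2 = 351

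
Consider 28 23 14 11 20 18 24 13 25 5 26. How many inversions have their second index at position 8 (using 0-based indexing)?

1

The element at index 8 is 25.
Elements before it: 28, 23, 14, 11, 20, 18, 24, 13
Those larger than 25: 28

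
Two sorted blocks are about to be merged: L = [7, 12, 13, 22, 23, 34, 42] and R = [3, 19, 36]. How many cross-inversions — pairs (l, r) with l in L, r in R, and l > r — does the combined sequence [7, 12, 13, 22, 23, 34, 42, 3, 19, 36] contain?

12

Take each right-half value and tally the left-half values above it:
r = 3: 7, 12, 13, 22, 23, 34, 42 → 7
r = 19: 22, 23, 34, 42 → 4
r = 36: 42 → 1
Cross-inversions: 7 + 4 + 1 = 12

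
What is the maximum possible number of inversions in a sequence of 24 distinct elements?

A reversed (strictly descending) arrangement makes every pair an inversion, giving C(24, 2) inversions.
C(24, 2) = 24·23/2 = 276

276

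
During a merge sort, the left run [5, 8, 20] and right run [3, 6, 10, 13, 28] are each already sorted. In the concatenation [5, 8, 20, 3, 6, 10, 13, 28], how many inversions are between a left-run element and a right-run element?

7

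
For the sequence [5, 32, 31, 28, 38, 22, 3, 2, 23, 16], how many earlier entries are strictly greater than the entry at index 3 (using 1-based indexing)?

1

The element at index 3 is 31.
Elements before it: 5, 32
Those larger than 31: 32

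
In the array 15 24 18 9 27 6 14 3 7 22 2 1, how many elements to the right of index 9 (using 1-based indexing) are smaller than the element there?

The element at index 9 is 7.
Elements after it: 22, 2, 1
Those smaller than 7: 2, 1

2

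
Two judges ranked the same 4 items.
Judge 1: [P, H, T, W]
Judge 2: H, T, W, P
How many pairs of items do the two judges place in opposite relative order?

Discordant pairs: 3

Assign each item its position (1..4) in the first ordering, then rewrite the second ordering as that position sequence:
positions: P→1, H→2, T→3, W→4
second ordering as positions: [2, 3, 4, 1]
Discordant pairs = inversions in this position sequence.
2: 1 → 1
3: 1 → 1
4: 1 → 1
1: 0
Total: 1 + 1 + 1 + 0 = 3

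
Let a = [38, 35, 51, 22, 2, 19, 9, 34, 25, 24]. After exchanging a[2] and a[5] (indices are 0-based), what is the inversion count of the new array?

26 inversions

Positions 2 and 5 hold 51 and 19; after swapping, the array is [38, 35, 19, 22, 2, 51, 9, 34, 25, 24].
Sweep left to right; for each value list the smaller values that follow it:
38: 8
35: 7
19: 2
22: 2
2: 0
51: 4
9: 0
34: 2
25: 1
24: 0
Sum: 8 + 7 + 2 + 2 + 0 + 4 + 0 + 2 + 1 + 0 = 26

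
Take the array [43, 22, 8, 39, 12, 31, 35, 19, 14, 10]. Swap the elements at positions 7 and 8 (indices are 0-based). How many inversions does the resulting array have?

There are 29 inversions.

Positions 7 and 8 hold 19 and 14; after swapping, the array is [43, 22, 8, 39, 12, 31, 35, 14, 19, 10].
Element-by-element contributions:
43: 9
22: 5
8: 0
39: 6
12: 1
31: 3
35: 3
14: 1
19: 1
10: 0
Sum: 9 + 5 + 0 + 6 + 1 + 3 + 3 + 1 + 1 + 0 = 29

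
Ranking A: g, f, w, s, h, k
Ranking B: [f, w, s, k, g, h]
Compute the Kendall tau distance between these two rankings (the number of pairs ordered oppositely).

There are 5 discordant pairs.

Assign each item its position (1..6) in the first ordering, then rewrite the second ordering as that position sequence:
positions: g→1, f→2, w→3, s→4, h→5, k→6
second ordering as positions: [2, 3, 4, 6, 1, 5]
Discordant pairs = inversions in this position sequence.
2: 1 → 1
3: 1 → 1
4: 1 → 1
6: 1, 5 → 2
1: 0
5: 0
Total: 1 + 1 + 1 + 2 + 0 + 0 = 5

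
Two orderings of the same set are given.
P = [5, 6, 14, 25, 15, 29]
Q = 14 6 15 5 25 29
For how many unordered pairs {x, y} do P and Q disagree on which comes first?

Assign each item its position (1..6) in the first ordering, then rewrite the second ordering as that position sequence:
positions: 5→1, 6→2, 14→3, 25→4, 15→5, 29→6
second ordering as positions: [3, 2, 5, 1, 4, 6]
Discordant pairs = inversions in this position sequence.
3: 2, 1 → 2
2: 1 → 1
5: 1, 4 → 2
1: 0
4: 0
6: 0
Total: 2 + 1 + 2 + 0 + 0 + 0 = 5

5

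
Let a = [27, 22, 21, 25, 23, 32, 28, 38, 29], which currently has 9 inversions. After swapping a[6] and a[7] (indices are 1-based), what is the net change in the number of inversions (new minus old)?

Positions 6 and 7 hold 32 and 28; after swapping, the array is [27, 22, 21, 25, 23, 28, 32, 38, 29].
For each element, count later entries that are smaller:
27 → 22, 21, 25, 23 → 4
22 → 21 → 1
21 → none → 0
25 → 23 → 1
23 → none → 0
28 → none → 0
32 → 29 → 1
38 → 29 → 1
29 → none → 0
Sum: 4 + 1 + 0 + 1 + 0 + 0 + 1 + 1 + 0 = 8
Change: 8 − 9 = -1

-1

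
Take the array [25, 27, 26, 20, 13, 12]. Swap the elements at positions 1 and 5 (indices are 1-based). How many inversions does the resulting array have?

Positions 1 and 5 hold 25 and 13; after swapping, the array is [13, 27, 26, 20, 25, 12].
Sweep left to right; for each value list the smaller values that follow it:
13 → 12 → 1
27 → 26, 20, 25, 12 → 4
26 → 20, 25, 12 → 3
20 → 12 → 1
25 → 12 → 1
12 → none → 0
Sum: 1 + 4 + 3 + 1 + 1 + 0 = 10

10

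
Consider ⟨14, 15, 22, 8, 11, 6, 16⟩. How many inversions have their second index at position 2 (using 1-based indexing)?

0 such elements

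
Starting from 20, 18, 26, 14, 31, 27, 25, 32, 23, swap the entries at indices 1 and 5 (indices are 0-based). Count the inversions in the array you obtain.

16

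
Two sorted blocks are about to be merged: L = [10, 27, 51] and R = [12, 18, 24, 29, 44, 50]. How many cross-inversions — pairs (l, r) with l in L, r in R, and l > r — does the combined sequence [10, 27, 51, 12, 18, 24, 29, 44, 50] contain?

9

Take each right-half value and tally the left-half values above it:
r = 12: 27, 51 → 2
r = 18: 27, 51 → 2
r = 24: 27, 51 → 2
r = 29: 51 → 1
r = 44: 51 → 1
r = 50: 51 → 1
Cross-inversions: 2 + 2 + 2 + 1 + 1 + 1 = 9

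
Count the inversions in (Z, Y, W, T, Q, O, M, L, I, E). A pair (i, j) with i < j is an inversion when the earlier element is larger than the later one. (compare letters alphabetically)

45

For each element, count later entries that are smaller:
Z: 9
Y: 8
W: 7
T: 6
Q: 5
O: 4
M: 3
L: 2
I: 1
E: 0
Sum: 9 + 8 + 7 + 6 + 5 + 4 + 3 + 2 + 1 + 0 = 45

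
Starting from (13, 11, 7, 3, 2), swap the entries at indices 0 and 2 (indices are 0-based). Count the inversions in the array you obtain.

Inversions: 7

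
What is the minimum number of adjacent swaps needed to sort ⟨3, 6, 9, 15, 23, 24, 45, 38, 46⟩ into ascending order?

1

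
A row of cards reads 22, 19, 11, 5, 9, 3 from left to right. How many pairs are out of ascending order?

Element-by-element contributions:
22 → 19, 11, 5, 9, 3 → 5
19 → 11, 5, 9, 3 → 4
11 → 5, 9, 3 → 3
5 → 3 → 1
9 → 3 → 1
3 → none → 0
Sum: 5 + 4 + 3 + 1 + 1 + 0 = 14

14 inversions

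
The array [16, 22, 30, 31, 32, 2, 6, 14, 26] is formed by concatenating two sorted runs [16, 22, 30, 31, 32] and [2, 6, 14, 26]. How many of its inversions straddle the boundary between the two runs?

Take each right-half value and tally the left-half values above it:
r = 2: 16, 22, 30, 31, 32 → 5
r = 6: 16, 22, 30, 31, 32 → 5
r = 14: 16, 22, 30, 31, 32 → 5
r = 26: 30, 31, 32 → 3
Cross-inversions: 5 + 5 + 5 + 3 = 18

18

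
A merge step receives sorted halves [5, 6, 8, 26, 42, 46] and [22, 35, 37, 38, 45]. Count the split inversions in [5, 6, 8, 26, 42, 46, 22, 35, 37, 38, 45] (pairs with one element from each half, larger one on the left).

10 split inversions

Take each right-half value and tally the left-half values above it:
r = 22: 26, 42, 46 → 3
r = 35: 42, 46 → 2
r = 37: 42, 46 → 2
r = 38: 42, 46 → 2
r = 45: 46 → 1
Cross-inversions: 3 + 2 + 2 + 2 + 1 = 10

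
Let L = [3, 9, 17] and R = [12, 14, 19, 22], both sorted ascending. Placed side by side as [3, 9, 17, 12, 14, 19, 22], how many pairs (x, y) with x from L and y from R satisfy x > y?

Count, for every r in R, how many entries of L exceed r:
r = 12: 17 → 1
r = 14: 17 → 1
r = 19: none → 0
r = 22: none → 0
Cross-inversions: 1 + 1 + 0 + 0 = 2

2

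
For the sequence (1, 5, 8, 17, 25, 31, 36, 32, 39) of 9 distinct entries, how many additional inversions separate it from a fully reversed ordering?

35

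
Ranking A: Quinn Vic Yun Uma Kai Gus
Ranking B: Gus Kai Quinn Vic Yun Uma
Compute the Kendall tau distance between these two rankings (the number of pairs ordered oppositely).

There are 9 discordant pairs.

Assign each item its position (1..6) in the first ordering, then rewrite the second ordering as that position sequence:
positions: Quinn→1, Vic→2, Yun→3, Uma→4, Kai→5, Gus→6
second ordering as positions: [6, 5, 1, 2, 3, 4]
Discordant pairs = inversions in this position sequence.
6: 5, 1, 2, 3, 4 → 5
5: 1, 2, 3, 4 → 4
1: 0
2: 0
3: 0
4: 0
Total: 5 + 4 + 0 + 0 + 0 + 0 = 9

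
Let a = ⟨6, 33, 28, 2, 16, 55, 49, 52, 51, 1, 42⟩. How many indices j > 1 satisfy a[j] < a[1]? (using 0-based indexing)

4

The element at index 1 is 33.
Elements after it: 28, 2, 16, 55, 49, 52, 51, 1, 42
Those smaller than 33: 28, 2, 16, 1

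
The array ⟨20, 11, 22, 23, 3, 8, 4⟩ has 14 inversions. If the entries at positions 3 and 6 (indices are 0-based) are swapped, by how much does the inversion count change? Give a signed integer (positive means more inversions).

Positions 3 and 6 hold 23 and 4; after swapping, the array is [20, 11, 22, 4, 3, 8, 23].
Element-by-element contributions:
20: 4
11: 3
22: 3
4: 1
3: 0
8: 0
23: 0
Sum: 4 + 3 + 3 + 1 + 0 + 0 + 0 = 11
Change: 11 − 14 = -3

-3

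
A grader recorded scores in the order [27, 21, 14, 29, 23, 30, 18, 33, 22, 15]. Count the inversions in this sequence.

Element-by-element contributions:
27: 6
21: 3
14: 0
29: 4
23: 3
30: 3
18: 1
33: 2
22: 1
15: 0
Sum: 6 + 3 + 0 + 4 + 3 + 3 + 1 + 2 + 1 + 0 = 23

There are 23 out-of-order pairs.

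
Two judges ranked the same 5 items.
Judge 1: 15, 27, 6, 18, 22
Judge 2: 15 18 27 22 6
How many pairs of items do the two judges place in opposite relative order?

Discordant pairs: 3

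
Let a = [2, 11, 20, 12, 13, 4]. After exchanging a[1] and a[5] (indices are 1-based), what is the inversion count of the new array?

There are 11 inversions.

Positions 1 and 5 hold 2 and 13; after swapping, the array is [13, 11, 20, 12, 2, 4].
For each element, count later entries that are smaller:
13 → 11, 12, 2, 4 → 4
11 → 2, 4 → 2
20 → 12, 2, 4 → 3
12 → 2, 4 → 2
2 → none → 0
4 → none → 0
Sum: 4 + 2 + 3 + 2 + 0 + 0 = 11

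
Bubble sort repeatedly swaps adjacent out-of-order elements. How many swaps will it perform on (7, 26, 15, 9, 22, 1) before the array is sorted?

Adjacent swaps: 9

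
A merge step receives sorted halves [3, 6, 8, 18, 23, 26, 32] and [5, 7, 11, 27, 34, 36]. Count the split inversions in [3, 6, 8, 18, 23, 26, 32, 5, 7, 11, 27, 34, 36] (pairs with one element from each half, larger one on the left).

Split inversions: 16

Take each right-half value and tally the left-half values above it:
r = 5: 6, 8, 18, 23, 26, 32 → 6
r = 7: 8, 18, 23, 26, 32 → 5
r = 11: 18, 23, 26, 32 → 4
r = 27: 32 → 1
r = 34: none → 0
r = 36: none → 0
Cross-inversions: 6 + 5 + 4 + 1 + 0 + 0 = 16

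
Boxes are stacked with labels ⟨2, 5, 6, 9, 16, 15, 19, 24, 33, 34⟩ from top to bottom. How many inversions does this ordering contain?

1 out-of-order pair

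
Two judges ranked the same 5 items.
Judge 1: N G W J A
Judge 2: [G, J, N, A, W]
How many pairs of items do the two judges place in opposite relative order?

Assign each item its position (1..5) in the first ordering, then rewrite the second ordering as that position sequence:
positions: N→1, G→2, W→3, J→4, A→5
second ordering as positions: [2, 4, 1, 5, 3]
Discordant pairs = inversions in this position sequence.
2: 1 → 1
4: 1, 3 → 2
1: 0
5: 3 → 1
3: 0
Total: 1 + 2 + 0 + 1 + 0 = 4

4 discordant pairs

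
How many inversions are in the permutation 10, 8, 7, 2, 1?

There are 10 inversions.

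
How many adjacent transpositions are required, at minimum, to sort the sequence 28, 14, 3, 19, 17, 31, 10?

Minimum adjacent swaps = number of inversions (each swap of adjacent out-of-order elements removes one inversion and no swap can remove more).
Count inversions — for each element, later elements that are smaller:
28: 14, 3, 19, 17, 10 → 5
14: 3, 10 → 2
3: none → 0
19: 17, 10 → 2
17: 10 → 1
31: 10 → 1
10: none → 0
Total inversions: 5 + 2 + 0 + 2 + 1 + 1 + 0 = 11

11 adjacent swaps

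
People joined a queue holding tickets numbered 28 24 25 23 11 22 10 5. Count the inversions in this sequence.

26

Count, for each position, how many later elements it exceeds:
28: 7
24: 5
25: 5
23: 4
11: 2
22: 2
10: 1
5: 0
Sum: 7 + 5 + 5 + 4 + 2 + 2 + 1 + 0 = 26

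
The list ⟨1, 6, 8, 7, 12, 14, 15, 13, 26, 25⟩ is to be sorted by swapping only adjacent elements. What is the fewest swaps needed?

Each adjacent swap fixes exactly one inversion, so the minimum swap count equals the number of inversions.
Count inversions — for each element, later elements that are smaller:
1: none → 0
6: none → 0
8: 7 → 1
7: none → 0
12: none → 0
14: 13 → 1
15: 13 → 1
13: none → 0
26: 25 → 1
25: none → 0
Total inversions: 0 + 0 + 1 + 0 + 0 + 1 + 1 + 0 + 1 + 0 = 4

4 swaps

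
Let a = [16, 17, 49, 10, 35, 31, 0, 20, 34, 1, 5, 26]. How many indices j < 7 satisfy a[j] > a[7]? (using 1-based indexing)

The element at index 7 is 0.
Elements before it: 16, 17, 49, 10, 35, 31
Those larger than 0: 16, 17, 49, 10, 35, 31

6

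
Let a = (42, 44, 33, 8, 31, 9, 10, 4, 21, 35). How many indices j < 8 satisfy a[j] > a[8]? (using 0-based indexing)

4

The element at index 8 is 21.
Elements before it: 42, 44, 33, 8, 31, 9, 10, 4
Those larger than 21: 42, 44, 33, 31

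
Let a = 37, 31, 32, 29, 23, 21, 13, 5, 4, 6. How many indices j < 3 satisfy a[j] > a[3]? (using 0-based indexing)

The element at index 3 is 29.
Elements before it: 37, 31, 32
Those larger than 29: 37, 31, 32

3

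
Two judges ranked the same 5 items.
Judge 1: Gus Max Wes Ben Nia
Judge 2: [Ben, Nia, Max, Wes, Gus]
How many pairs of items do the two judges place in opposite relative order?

8

Assign each item its position (1..5) in the first ordering, then rewrite the second ordering as that position sequence:
positions: Gus→1, Max→2, Wes→3, Ben→4, Nia→5
second ordering as positions: [4, 5, 2, 3, 1]
Discordant pairs = inversions in this position sequence.
4: 2, 3, 1 → 3
5: 2, 3, 1 → 3
2: 1 → 1
3: 1 → 1
1: 0
Total: 3 + 3 + 1 + 1 + 0 = 8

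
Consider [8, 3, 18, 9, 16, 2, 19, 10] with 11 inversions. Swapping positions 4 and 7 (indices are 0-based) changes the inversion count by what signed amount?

-1

Positions 4 and 7 hold 16 and 10; after swapping, the array is [8, 3, 18, 9, 10, 2, 19, 16].
For each element, count later entries that are smaller:
8: 2
3: 1
18: 4
9: 1
10: 1
2: 0
19: 1
16: 0
Sum: 2 + 1 + 4 + 1 + 1 + 0 + 1 + 0 = 10
Change: 10 − 11 = -1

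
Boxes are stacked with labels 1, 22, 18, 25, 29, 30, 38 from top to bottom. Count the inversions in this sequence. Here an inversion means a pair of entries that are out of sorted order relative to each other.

For each element, count later entries that are smaller:
1 → none → 0
22 → 18 → 1
18 → none → 0
25 → none → 0
29 → none → 0
30 → none → 0
38 → none → 0
Sum: 0 + 1 + 0 + 0 + 0 + 0 + 0 = 1

1 out-of-order pair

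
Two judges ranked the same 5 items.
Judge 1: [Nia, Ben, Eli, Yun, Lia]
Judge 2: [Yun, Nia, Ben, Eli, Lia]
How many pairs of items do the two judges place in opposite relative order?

3

Assign each item its position (1..5) in the first ordering, then rewrite the second ordering as that position sequence:
positions: Nia→1, Ben→2, Eli→3, Yun→4, Lia→5
second ordering as positions: [4, 1, 2, 3, 5]
Discordant pairs = inversions in this position sequence.
4: 1, 2, 3 → 3
1: 0
2: 0
3: 0
5: 0
Total: 3 + 0 + 0 + 0 + 0 = 3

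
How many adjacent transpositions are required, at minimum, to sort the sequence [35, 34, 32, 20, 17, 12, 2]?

Minimum adjacent swaps = number of inversions (each swap of adjacent out-of-order elements removes one inversion and no swap can remove more).
Count inversions — for each element, later elements that are smaller:
35: 34, 32, 20, 17, 12, 2 → 6
34: 32, 20, 17, 12, 2 → 5
32: 20, 17, 12, 2 → 4
20: 17, 12, 2 → 3
17: 12, 2 → 2
12: 2 → 1
2: none → 0
Total inversions: 6 + 5 + 4 + 3 + 2 + 1 + 0 = 21

21 adjacent swaps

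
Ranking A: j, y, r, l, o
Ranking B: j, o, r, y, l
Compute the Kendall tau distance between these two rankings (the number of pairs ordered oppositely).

4 discordant pairs

Assign each item its position (1..5) in the first ordering, then rewrite the second ordering as that position sequence:
positions: j→1, y→2, r→3, l→4, o→5
second ordering as positions: [1, 5, 3, 2, 4]
Discordant pairs = inversions in this position sequence.
1: 0
5: 3, 2, 4 → 3
3: 2 → 1
2: 0
4: 0
Total: 0 + 3 + 1 + 0 + 0 = 4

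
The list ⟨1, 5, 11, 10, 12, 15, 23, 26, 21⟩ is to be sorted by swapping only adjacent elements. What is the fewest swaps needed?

Swaps: 3

Each adjacent swap fixes exactly one inversion, so the minimum swap count equals the number of inversions.
Count inversions — for each element, later elements that are smaller:
1: none → 0
5: none → 0
11: 10 → 1
10: none → 0
12: none → 0
15: none → 0
23: 21 → 1
26: 21 → 1
21: none → 0
Total inversions: 0 + 0 + 1 + 0 + 0 + 0 + 1 + 1 + 0 = 3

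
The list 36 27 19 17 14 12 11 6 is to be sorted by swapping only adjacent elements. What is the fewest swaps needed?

Minimum adjacent swaps = number of inversions (each swap of adjacent out-of-order elements removes one inversion and no swap can remove more).
Count inversions — for each element, later elements that are smaller:
36: 27, 19, 17, 14, 12, 11, 6 → 7
27: 19, 17, 14, 12, 11, 6 → 6
19: 17, 14, 12, 11, 6 → 5
17: 14, 12, 11, 6 → 4
14: 12, 11, 6 → 3
12: 11, 6 → 2
11: 6 → 1
6: none → 0
Total inversions: 7 + 6 + 5 + 4 + 3 + 2 + 1 + 0 = 28

Adjacent swaps: 28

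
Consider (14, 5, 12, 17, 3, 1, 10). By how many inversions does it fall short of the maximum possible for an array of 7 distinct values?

7 inversions short

Maximum inversions for 7 distinct elements is C(7, 2) = 7·6/2 = 21.
Current inversions — for each element, count later smaller elements:
14: 5
5: 2
12: 3
17: 3
3: 1
1: 0
10: 0
Current total: 5 + 2 + 3 + 3 + 1 + 0 + 0 = 14
Shortfall: 21 − 14 = 7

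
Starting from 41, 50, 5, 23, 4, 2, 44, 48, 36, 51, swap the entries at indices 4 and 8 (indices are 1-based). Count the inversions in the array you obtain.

There are 22 inversions.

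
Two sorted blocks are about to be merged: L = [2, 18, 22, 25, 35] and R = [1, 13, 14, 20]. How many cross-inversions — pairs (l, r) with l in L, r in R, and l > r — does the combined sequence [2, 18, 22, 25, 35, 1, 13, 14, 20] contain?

16 cross-inversions

For each element r of the right run, count left-run elements greater than r:
r = 1: 2, 18, 22, 25, 35 → 5
r = 13: 18, 22, 25, 35 → 4
r = 14: 18, 22, 25, 35 → 4
r = 20: 22, 25, 35 → 3
Cross-inversions: 5 + 4 + 4 + 3 = 16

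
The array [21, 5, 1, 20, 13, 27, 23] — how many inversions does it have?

Out-of-order index pairs (1-indexed):
(1,2): 21 > 5
(1,3): 21 > 1
(1,4): 21 > 20
(1,5): 21 > 13
(2,3): 5 > 1
(4,5): 20 > 13
(6,7): 27 > 23
That's 7 pairs.

7 inversions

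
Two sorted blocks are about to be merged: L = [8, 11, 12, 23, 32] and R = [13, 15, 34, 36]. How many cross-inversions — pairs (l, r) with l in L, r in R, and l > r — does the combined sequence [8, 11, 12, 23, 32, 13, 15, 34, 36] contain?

4

For each element r of the right run, count left-run elements greater than r:
r = 13: 23, 32 → 2
r = 15: 23, 32 → 2
r = 34: none → 0
r = 36: none → 0
Cross-inversions: 2 + 2 + 0 + 0 = 4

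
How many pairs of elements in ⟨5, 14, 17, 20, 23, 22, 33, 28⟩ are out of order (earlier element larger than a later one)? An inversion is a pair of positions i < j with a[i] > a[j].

2 inversions

Element-by-element contributions:
5 → none → 0
14 → none → 0
17 → none → 0
20 → none → 0
23 → 22 → 1
22 → none → 0
33 → 28 → 1
28 → none → 0
Sum: 0 + 0 + 0 + 0 + 1 + 0 + 1 + 0 = 2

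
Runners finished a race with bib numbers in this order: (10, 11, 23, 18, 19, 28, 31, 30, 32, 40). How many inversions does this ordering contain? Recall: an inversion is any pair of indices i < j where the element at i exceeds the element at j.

3 inversions

Element-by-element contributions:
10 → none → 0
11 → none → 0
23 → 18, 19 → 2
18 → none → 0
19 → none → 0
28 → none → 0
31 → 30 → 1
30 → none → 0
32 → none → 0
40 → none → 0
Sum: 0 + 0 + 2 + 0 + 0 + 0 + 1 + 0 + 0 + 0 = 3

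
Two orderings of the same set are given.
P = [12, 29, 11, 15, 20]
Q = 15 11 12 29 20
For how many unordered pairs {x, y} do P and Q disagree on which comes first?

Assign each item its position (1..5) in the first ordering, then rewrite the second ordering as that position sequence:
positions: 12→1, 29→2, 11→3, 15→4, 20→5
second ordering as positions: [4, 3, 1, 2, 5]
Discordant pairs = inversions in this position sequence.
4: 3, 1, 2 → 3
3: 1, 2 → 2
1: 0
2: 0
5: 0
Total: 3 + 2 + 0 + 0 + 0 = 5

Disagreeing pairs: 5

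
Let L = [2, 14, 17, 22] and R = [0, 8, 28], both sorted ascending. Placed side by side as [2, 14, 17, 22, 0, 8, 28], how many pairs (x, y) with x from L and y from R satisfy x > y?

Take each right-half value and tally the left-half values above it:
r = 0: 2, 14, 17, 22 → 4
r = 8: 14, 17, 22 → 3
r = 28: none → 0
Cross-inversions: 4 + 3 + 0 = 7

There are 7 split inversions.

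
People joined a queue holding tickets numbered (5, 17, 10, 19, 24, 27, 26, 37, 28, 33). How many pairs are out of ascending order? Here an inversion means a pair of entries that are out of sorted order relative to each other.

Out-of-order pairs: 4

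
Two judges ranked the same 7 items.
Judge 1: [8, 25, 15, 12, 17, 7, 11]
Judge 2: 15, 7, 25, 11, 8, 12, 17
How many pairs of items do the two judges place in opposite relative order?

10

Assign each item its position (1..7) in the first ordering, then rewrite the second ordering as that position sequence:
positions: 8→1, 25→2, 15→3, 12→4, 17→5, 7→6, 11→7
second ordering as positions: [3, 6, 2, 7, 1, 4, 5]
Discordant pairs = inversions in this position sequence.
3: 2, 1 → 2
6: 2, 1, 4, 5 → 4
2: 1 → 1
7: 1, 4, 5 → 3
1: 0
4: 0
5: 0
Total: 2 + 4 + 1 + 3 + 0 + 0 + 0 = 10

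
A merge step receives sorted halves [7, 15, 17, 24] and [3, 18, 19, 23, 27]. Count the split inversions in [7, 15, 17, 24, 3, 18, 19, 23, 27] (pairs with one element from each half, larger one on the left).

Take each right-half value and tally the left-half values above it:
r = 3: 7, 15, 17, 24 → 4
r = 18: 24 → 1
r = 19: 24 → 1
r = 23: 24 → 1
r = 27: none → 0
Cross-inversions: 4 + 1 + 1 + 1 + 0 = 7

There are 7 split inversions.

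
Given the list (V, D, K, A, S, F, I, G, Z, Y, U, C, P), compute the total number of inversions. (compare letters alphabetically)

35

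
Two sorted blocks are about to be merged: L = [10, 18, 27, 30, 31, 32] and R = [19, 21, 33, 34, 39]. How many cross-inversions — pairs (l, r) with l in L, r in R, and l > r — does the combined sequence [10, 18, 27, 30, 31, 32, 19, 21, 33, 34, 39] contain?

8 split inversions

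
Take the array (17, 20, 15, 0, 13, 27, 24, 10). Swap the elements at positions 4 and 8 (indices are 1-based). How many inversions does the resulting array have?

16

Positions 4 and 8 hold 0 and 10; after swapping, the array is [17, 20, 15, 10, 13, 27, 24, 0].
Sweep left to right; for each value list the smaller values that follow it:
17 → 15, 10, 13, 0 → 4
20 → 15, 10, 13, 0 → 4
15 → 10, 13, 0 → 3
10 → 0 → 1
13 → 0 → 1
27 → 24, 0 → 2
24 → 0 → 1
0 → none → 0
Sum: 4 + 4 + 3 + 1 + 1 + 2 + 1 + 0 = 16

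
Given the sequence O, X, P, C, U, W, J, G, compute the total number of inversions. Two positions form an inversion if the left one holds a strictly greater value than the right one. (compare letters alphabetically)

17

Sweep left to right; for each value list the smaller values that follow it:
O: 3
X: 6
P: 3
C: 0
U: 2
W: 2
J: 1
G: 0
Sum: 3 + 6 + 3 + 0 + 2 + 2 + 1 + 0 = 17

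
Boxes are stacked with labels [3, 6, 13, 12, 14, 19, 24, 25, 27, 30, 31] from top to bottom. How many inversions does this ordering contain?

There is 1 inversion.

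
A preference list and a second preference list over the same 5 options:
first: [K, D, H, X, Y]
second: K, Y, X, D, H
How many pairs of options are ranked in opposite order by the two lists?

Assign each item its position (1..5) in the first ordering, then rewrite the second ordering as that position sequence:
positions: K→1, D→2, H→3, X→4, Y→5
second ordering as positions: [1, 5, 4, 2, 3]
Discordant pairs = inversions in this position sequence.
1: 0
5: 4, 2, 3 → 3
4: 2, 3 → 2
2: 0
3: 0
Total: 0 + 3 + 2 + 0 + 0 = 5

5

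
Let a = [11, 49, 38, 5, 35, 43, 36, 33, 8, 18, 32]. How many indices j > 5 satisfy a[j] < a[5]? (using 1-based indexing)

4

The element at index 5 is 35.
Elements after it: 43, 36, 33, 8, 18, 32
Those smaller than 35: 33, 8, 18, 32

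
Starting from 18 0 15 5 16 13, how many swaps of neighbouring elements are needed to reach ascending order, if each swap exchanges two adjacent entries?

Minimum adjacent swaps = number of inversions (each swap of adjacent out-of-order elements removes one inversion and no swap can remove more).
Count inversions — for each element, later elements that are smaller:
18: 0, 15, 5, 16, 13 → 5
0: none → 0
15: 5, 13 → 2
5: none → 0
16: 13 → 1
13: none → 0
Total inversions: 5 + 0 + 2 + 0 + 1 + 0 = 8

8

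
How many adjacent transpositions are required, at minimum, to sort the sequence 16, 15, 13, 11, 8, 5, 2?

21 adjacent swaps

The minimum number of adjacent swaps to sort an array equals its inversion count, since every such swap removes exactly one inversion.
Count inversions — for each element, later elements that are smaller:
16: 15, 13, 11, 8, 5, 2 → 6
15: 13, 11, 8, 5, 2 → 5
13: 11, 8, 5, 2 → 4
11: 8, 5, 2 → 3
8: 5, 2 → 2
5: 2 → 1
2: none → 0
Total inversions: 6 + 5 + 4 + 3 + 2 + 1 + 0 = 21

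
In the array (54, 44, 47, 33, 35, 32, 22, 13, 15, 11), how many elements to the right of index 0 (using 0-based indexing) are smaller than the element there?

The element at index 0 is 54.
Elements after it: 44, 47, 33, 35, 32, 22, 13, 15, 11
Those smaller than 54: 44, 47, 33, 35, 32, 22, 13, 15, 11

9 such elements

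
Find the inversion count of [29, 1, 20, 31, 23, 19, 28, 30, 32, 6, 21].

Count, for each position, how many later elements it exceeds:
29 → 1, 20, 23, 19, 28, 6, 21 → 7
1 → none → 0
20 → 19, 6 → 2
31 → 23, 19, 28, 30, 6, 21 → 6
23 → 19, 6, 21 → 3
19 → 6 → 1
28 → 6, 21 → 2
30 → 6, 21 → 2
32 → 6, 21 → 2
6 → none → 0
21 → none → 0
Sum: 7 + 0 + 2 + 6 + 3 + 1 + 2 + 2 + 2 + 0 + 0 = 25

25 out-of-order pairs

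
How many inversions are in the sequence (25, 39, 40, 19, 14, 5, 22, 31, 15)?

23

Sweep left to right; for each value list the smaller values that follow it:
25: 5
39: 6
40: 6
19: 3
14: 1
5: 0
22: 1
31: 1
15: 0
Sum: 5 + 6 + 6 + 3 + 1 + 0 + 1 + 1 + 0 = 23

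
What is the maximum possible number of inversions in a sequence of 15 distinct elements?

A reversed (strictly descending) arrangement makes every pair an inversion, giving C(15, 2) inversions.
C(15, 2) = 15·14/2 = 105

105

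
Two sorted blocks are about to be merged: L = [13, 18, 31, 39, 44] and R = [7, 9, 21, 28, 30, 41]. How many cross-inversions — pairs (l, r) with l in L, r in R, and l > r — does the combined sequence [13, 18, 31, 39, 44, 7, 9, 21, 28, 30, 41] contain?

20 cross-inversions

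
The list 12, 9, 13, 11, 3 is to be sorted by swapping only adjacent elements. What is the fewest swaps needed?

There are 7 swaps.

Minimum adjacent swaps = number of inversions (each swap of adjacent out-of-order elements removes one inversion and no swap can remove more).
Count inversions — for each element, later elements that are smaller:
12: 9, 11, 3 → 3
9: 3 → 1
13: 11, 3 → 2
11: 3 → 1
3: none → 0
Total inversions: 3 + 1 + 2 + 1 + 0 = 7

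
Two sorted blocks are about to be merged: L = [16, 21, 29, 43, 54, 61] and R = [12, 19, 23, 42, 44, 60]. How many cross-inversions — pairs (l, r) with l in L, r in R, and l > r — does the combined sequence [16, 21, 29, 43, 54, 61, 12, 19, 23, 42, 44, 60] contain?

Count, for every r in R, how many entries of L exceed r:
r = 12: 16, 21, 29, 43, 54, 61 → 6
r = 19: 21, 29, 43, 54, 61 → 5
r = 23: 29, 43, 54, 61 → 4
r = 42: 43, 54, 61 → 3
r = 44: 54, 61 → 2
r = 60: 61 → 1
Cross-inversions: 6 + 5 + 4 + 3 + 2 + 1 = 21

There are 21 split inversions.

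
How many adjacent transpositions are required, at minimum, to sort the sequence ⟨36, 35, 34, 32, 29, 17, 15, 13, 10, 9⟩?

Minimum adjacent swaps = number of inversions (each swap of adjacent out-of-order elements removes one inversion and no swap can remove more).
Count inversions — for each element, later elements that are smaller:
36: 35, 34, 32, 29, 17, 15, 13, 10, 9 → 9
35: 34, 32, 29, 17, 15, 13, 10, 9 → 8
34: 32, 29, 17, 15, 13, 10, 9 → 7
32: 29, 17, 15, 13, 10, 9 → 6
29: 17, 15, 13, 10, 9 → 5
17: 15, 13, 10, 9 → 4
15: 13, 10, 9 → 3
13: 10, 9 → 2
10: 9 → 1
9: none → 0
Total inversions: 9 + 8 + 7 + 6 + 5 + 4 + 3 + 2 + 1 + 0 = 45

45 swaps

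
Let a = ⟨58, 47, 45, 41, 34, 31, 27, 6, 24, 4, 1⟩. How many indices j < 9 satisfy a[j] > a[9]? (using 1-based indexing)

The element at index 9 is 24.
Elements before it: 58, 47, 45, 41, 34, 31, 27, 6
Those larger than 24: 58, 47, 45, 41, 34, 31, 27

7 such elements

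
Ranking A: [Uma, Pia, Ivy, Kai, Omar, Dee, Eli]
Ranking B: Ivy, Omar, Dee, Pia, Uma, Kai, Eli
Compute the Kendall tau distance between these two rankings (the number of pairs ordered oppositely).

9

Assign each item its position (1..7) in the first ordering, then rewrite the second ordering as that position sequence:
positions: Uma→1, Pia→2, Ivy→3, Kai→4, Omar→5, Dee→6, Eli→7
second ordering as positions: [3, 5, 6, 2, 1, 4, 7]
Discordant pairs = inversions in this position sequence.
3: 2, 1 → 2
5: 2, 1, 4 → 3
6: 2, 1, 4 → 3
2: 1 → 1
1: 0
4: 0
7: 0
Total: 2 + 3 + 3 + 1 + 0 + 0 + 0 = 9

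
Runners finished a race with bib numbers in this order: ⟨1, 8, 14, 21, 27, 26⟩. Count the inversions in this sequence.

Count, for each position, how many later elements it exceeds:
1 → none → 0
8 → none → 0
14 → none → 0
21 → none → 0
27 → 26 → 1
26 → none → 0
Sum: 0 + 0 + 0 + 0 + 1 + 0 = 1

1 out-of-order pair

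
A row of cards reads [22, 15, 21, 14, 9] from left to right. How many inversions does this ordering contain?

9 inversions

Out-of-order index pairs (1-indexed):
(1,2): 22 > 15
(1,3): 22 > 21
(1,4): 22 > 14
(1,5): 22 > 9
(2,4): 15 > 14
(2,5): 15 > 9
(3,4): 21 > 14
(3,5): 21 > 9
(4,5): 14 > 9
That's 9 pairs.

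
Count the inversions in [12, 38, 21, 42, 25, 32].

5

Count, for each position, how many later elements it exceeds:
12: 0
38: 3
21: 0
42: 2
25: 0
32: 0
Sum: 0 + 3 + 0 + 2 + 0 + 0 = 5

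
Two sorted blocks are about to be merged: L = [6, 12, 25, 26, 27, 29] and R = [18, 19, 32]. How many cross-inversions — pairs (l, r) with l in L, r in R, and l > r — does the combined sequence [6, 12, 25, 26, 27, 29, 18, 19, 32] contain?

For each element r of the right run, count left-run elements greater than r:
r = 18: 25, 26, 27, 29 → 4
r = 19: 25, 26, 27, 29 → 4
r = 32: none → 0
Cross-inversions: 4 + 4 + 0 = 8

8 cross-inversions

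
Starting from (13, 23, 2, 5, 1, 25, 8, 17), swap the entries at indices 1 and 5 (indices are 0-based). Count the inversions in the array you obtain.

14 inversions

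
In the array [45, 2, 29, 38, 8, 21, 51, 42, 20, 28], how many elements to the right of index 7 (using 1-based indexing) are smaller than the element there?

3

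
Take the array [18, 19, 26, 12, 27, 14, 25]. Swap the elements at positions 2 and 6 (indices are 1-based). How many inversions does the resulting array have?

8 inversions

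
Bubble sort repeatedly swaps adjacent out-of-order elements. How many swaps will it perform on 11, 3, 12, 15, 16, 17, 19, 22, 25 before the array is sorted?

The minimum number of adjacent swaps to sort an array equals its inversion count, since every such swap removes exactly one inversion.
Count inversions — for each element, later elements that are smaller:
11: 3 → 1
3: none → 0
12: none → 0
15: none → 0
16: none → 0
17: none → 0
19: none → 0
22: none → 0
25: none → 0
Total inversions: 1 + 0 + 0 + 0 + 0 + 0 + 0 + 0 + 0 = 1

1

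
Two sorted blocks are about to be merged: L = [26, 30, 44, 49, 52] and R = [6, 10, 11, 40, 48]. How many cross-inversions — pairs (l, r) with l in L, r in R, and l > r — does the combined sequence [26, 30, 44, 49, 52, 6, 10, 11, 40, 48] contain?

20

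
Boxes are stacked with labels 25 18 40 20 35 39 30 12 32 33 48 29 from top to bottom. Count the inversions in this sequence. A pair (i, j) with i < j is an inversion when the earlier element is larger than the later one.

28

Sweep left to right; for each value list the smaller values that follow it:
25: 3
18: 1
40: 8
20: 1
35: 5
39: 5
30: 2
12: 0
32: 1
33: 1
48: 1
29: 0
Sum: 3 + 1 + 8 + 1 + 5 + 5 + 2 + 0 + 1 + 1 + 1 + 0 = 28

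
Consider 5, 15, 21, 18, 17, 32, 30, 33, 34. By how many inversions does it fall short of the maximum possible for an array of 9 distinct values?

32

Maximum inversions for 9 distinct elements is C(9, 2) = 9·8/2 = 36.
Current inversions — for each element, count later smaller elements:
5: 0
15: 0
21: 2
18: 1
17: 0
32: 1
30: 0
33: 0
34: 0
Current total: 0 + 0 + 2 + 1 + 0 + 1 + 0 + 0 + 0 = 4
Shortfall: 36 − 4 = 32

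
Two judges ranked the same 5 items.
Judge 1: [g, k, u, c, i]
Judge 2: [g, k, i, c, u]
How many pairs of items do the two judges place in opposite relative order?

There are 3 discordant pairs.

Assign each item its position (1..5) in the first ordering, then rewrite the second ordering as that position sequence:
positions: g→1, k→2, u→3, c→4, i→5
second ordering as positions: [1, 2, 5, 4, 3]
Discordant pairs = inversions in this position sequence.
1: 0
2: 0
5: 4, 3 → 2
4: 3 → 1
3: 0
Total: 0 + 0 + 2 + 1 + 0 = 3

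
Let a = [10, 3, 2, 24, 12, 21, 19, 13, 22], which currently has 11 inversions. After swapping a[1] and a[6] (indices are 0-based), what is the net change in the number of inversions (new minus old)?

Positions 1 and 6 hold 3 and 19; after swapping, the array is [10, 19, 2, 24, 12, 21, 3, 13, 22].
Sweep left to right; for each value list the smaller values that follow it:
10 → 2, 3 → 2
19 → 2, 12, 3, 13 → 4
2 → none → 0
24 → 12, 21, 3, 13, 22 → 5
12 → 3 → 1
21 → 3, 13 → 2
3 → none → 0
13 → none → 0
22 → none → 0
Sum: 2 + 4 + 0 + 5 + 1 + 2 + 0 + 0 + 0 = 14
Change: 14 − 11 = +3

+3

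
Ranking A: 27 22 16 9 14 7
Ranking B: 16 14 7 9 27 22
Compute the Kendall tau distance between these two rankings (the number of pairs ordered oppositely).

10

Assign each item its position (1..6) in the first ordering, then rewrite the second ordering as that position sequence:
positions: 27→1, 22→2, 16→3, 9→4, 14→5, 7→6
second ordering as positions: [3, 5, 6, 4, 1, 2]
Discordant pairs = inversions in this position sequence.
3: 1, 2 → 2
5: 4, 1, 2 → 3
6: 4, 1, 2 → 3
4: 1, 2 → 2
1: 0
2: 0
Total: 2 + 3 + 3 + 2 + 0 + 0 = 10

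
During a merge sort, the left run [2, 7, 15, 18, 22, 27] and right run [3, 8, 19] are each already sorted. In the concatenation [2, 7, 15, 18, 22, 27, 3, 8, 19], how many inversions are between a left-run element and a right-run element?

For each element r of the right run, count left-run elements greater than r:
r = 3: 7, 15, 18, 22, 27 → 5
r = 8: 15, 18, 22, 27 → 4
r = 19: 22, 27 → 2
Cross-inversions: 5 + 4 + 2 = 11

11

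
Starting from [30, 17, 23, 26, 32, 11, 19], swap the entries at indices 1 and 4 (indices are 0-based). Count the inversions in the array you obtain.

Positions 1 and 4 hold 17 and 32; after swapping, the array is [30, 32, 23, 26, 17, 11, 19].
Count, for each position, how many later elements it exceeds:
30 → 23, 26, 17, 11, 19 → 5
32 → 23, 26, 17, 11, 19 → 5
23 → 17, 11, 19 → 3
26 → 17, 11, 19 → 3
17 → 11 → 1
11 → none → 0
19 → none → 0
Sum: 5 + 5 + 3 + 3 + 1 + 0 + 0 = 17

17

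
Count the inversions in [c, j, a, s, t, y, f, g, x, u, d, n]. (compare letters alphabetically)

26 inversions

Element-by-element contributions:
c → a → 1
j → a, f, g, d → 4
a → none → 0
s → f, g, d, n → 4
t → f, g, d, n → 4
y → f, g, x, u, d, n → 6
f → d → 1
g → d → 1
x → u, d, n → 3
u → d, n → 2
d → none → 0
n → none → 0
Sum: 1 + 4 + 0 + 4 + 4 + 6 + 1 + 1 + 3 + 2 + 0 + 0 = 26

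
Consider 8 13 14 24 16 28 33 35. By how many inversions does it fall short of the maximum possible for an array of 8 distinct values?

27

Maximum inversions for 8 distinct elements is C(8, 2) = 8·7/2 = 28.
Current inversions — for each element, count later smaller elements:
8: 0
13: 0
14: 0
24: 1
16: 0
28: 0
33: 0
35: 0
Current total: 0 + 0 + 0 + 1 + 0 + 0 + 0 + 0 = 1
Shortfall: 28 − 1 = 27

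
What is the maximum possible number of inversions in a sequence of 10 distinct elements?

A reversed (strictly descending) arrangement makes every pair an inversion, giving C(10, 2) inversions.
C(10, 2) = 10·9/2 = 45

Inversions: 45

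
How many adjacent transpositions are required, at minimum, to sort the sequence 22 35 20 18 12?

The minimum number of adjacent swaps to sort an array equals its inversion count, since every such swap removes exactly one inversion.
Count inversions — for each element, later elements that are smaller:
22: 20, 18, 12 → 3
35: 20, 18, 12 → 3
20: 18, 12 → 2
18: 12 → 1
12: none → 0
Total inversions: 3 + 3 + 2 + 1 + 0 = 9

Adjacent swaps: 9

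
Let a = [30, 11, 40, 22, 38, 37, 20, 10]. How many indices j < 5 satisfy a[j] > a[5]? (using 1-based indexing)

The element at index 5 is 38.
Elements before it: 30, 11, 40, 22
Those larger than 38: 40

1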